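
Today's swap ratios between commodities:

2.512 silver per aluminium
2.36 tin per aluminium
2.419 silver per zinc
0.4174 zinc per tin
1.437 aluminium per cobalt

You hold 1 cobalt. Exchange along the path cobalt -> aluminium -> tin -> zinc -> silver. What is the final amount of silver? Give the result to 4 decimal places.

1 cobalt × 1.437 = 1.437 aluminium
1.437 aluminium × 2.36 = 3.39132 tin
3.39132 tin × 0.4174 = 1.415536968 zinc
1.415536968 zinc × 2.419 = 3.424183925592 silver

3.4242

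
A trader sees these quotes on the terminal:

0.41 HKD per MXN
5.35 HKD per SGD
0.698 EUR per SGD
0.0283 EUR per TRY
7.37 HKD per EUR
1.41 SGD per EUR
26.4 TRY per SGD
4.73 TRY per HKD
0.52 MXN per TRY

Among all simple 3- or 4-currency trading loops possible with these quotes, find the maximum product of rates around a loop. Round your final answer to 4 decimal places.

EUR→SGD→TRY→EUR: 1.41 × 26.4 × 0.0283 = 1.05344
HKD→TRY→EUR→SGD→HKD: 4.73 × 0.0283 × 1.41 × 5.35 = 1.00977
HKD→TRY→MXN→HKD: 4.73 × 0.52 × 0.41 = 1.00844
HKD→TRY→EUR→HKD: 4.73 × 0.0283 × 7.37 = 0.98654
Maximum is EUR→SGD→TRY→EUR at 1.0534; arbitrage exists.

1.0534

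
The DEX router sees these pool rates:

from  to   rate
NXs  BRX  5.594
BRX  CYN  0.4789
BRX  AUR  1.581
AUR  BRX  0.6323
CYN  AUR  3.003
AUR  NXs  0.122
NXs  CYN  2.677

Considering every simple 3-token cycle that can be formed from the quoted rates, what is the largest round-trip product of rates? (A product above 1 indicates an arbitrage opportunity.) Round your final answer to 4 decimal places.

1.0790

NXs→BRX→AUR→NXs: 5.594 × 1.581 × 0.122 = 1.07898
NXs→CYN→AUR→NXs: 2.677 × 3.003 × 0.122 = 0.98076
CYN→AUR→BRX→CYN: 3.003 × 0.6323 × 0.4789 = 0.90933
Maximum is NXs→BRX→AUR→NXs at 1.0790; arbitrage exists.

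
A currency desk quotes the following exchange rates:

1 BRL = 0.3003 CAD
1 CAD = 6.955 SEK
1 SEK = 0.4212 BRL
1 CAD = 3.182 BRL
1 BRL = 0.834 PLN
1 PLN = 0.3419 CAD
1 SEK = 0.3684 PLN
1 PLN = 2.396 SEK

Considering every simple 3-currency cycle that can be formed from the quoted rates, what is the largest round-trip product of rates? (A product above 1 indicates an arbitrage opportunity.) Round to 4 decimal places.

CAD→BRL→PLN→CAD: 3.182 × 0.834 × 0.3419 = 0.90733
CAD→SEK→BRL→CAD: 6.955 × 0.4212 × 0.3003 = 0.87971
CAD→SEK→PLN→CAD: 6.955 × 0.3684 × 0.3419 = 0.87602
BRL→PLN→SEK→BRL: 0.834 × 2.396 × 0.4212 = 0.84167
Maximum is CAD→BRL→PLN→CAD at 0.9073; no arbitrage — every cycle loses value.

0.9073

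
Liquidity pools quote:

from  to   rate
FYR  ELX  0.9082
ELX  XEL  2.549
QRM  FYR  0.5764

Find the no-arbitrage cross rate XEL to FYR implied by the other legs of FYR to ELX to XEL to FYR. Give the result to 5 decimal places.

0.43197

Known legs of the cycle: 0.9082 × 2.549 = 2.3150018
For no arbitrage the full-cycle product must be 1, so the missing rate is 1 / 2.3150018 ≈ 0.4319651.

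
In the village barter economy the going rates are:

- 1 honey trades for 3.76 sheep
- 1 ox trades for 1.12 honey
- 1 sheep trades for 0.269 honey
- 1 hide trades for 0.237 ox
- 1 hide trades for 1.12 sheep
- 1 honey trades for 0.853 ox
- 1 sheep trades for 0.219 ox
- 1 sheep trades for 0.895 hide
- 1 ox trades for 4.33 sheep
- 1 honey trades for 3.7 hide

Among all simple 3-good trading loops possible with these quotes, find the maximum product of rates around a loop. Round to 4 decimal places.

sheep→honey→hide→sheep: 0.269 × 3.7 × 1.12 = 1.11474
sheep→honey→ox→sheep: 0.269 × 0.853 × 4.33 = 0.99355
hide→ox→honey→hide: 0.237 × 1.12 × 3.7 = 0.98213
sheep→ox→honey→sheep: 0.219 × 1.12 × 3.76 = 0.92225
sheep→hide→ox→sheep: 0.895 × 0.237 × 4.33 = 0.91846
Maximum is sheep→honey→hide→sheep at 1.1147; arbitrage exists.

1.1147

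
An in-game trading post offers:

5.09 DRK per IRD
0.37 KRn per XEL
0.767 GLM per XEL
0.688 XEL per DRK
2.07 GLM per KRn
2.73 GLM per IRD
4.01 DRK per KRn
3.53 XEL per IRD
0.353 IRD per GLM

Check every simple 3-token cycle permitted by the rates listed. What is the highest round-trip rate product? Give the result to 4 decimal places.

1.0208

XEL→KRn→DRK→XEL: 0.37 × 4.01 × 0.688 = 1.02079
GLM→IRD→XEL→GLM: 0.353 × 3.53 × 0.767 = 0.95575
Maximum is XEL→KRn→DRK→XEL at 1.0208; arbitrage exists.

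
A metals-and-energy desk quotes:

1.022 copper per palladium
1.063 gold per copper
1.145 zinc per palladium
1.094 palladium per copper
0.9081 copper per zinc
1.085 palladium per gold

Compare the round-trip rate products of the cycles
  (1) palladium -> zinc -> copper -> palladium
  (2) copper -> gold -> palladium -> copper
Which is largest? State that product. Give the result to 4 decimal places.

(1) 1.145 × 0.9081 × 1.094 = 1.13751
(2) 1.063 × 1.085 × 1.022 = 1.17873
Highest is cycle (2) at 1.1787 (>1, arbitrage).

1.1787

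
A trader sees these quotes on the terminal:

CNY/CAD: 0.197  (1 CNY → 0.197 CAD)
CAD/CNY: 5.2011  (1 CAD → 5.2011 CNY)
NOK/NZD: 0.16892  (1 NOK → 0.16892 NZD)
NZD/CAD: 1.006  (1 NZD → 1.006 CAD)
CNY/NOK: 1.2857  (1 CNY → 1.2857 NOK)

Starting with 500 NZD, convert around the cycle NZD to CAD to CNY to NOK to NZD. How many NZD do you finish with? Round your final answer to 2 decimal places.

500 NZD × 1.006 = 503 CAD
503 CAD × 5.2011 = 2616.1533 CNY
2616.1533 CNY × 1.2857 = 3363.58829781 NOK
3363.58829781 NOK × 0.16892 = 568.1773352660652 NZD

568.18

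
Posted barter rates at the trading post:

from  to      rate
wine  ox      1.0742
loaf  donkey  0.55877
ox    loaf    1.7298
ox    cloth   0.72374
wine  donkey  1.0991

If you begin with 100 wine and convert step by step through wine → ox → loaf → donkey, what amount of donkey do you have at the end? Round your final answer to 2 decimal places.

100 wine × 1.0742 = 107.42 ox
107.42 ox × 1.7298 = 185.815116 loaf
185.815116 loaf × 0.55877 = 103.82791236732 donkey

103.83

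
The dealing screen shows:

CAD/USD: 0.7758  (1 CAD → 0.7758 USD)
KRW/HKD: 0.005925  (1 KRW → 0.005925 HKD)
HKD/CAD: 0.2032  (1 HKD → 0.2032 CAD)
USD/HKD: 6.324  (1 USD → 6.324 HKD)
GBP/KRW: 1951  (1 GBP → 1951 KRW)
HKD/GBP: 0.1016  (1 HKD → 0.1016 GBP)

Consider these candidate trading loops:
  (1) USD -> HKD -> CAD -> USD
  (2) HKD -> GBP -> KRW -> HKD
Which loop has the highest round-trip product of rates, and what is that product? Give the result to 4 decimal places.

(1) 6.324 × 0.2032 × 0.7758 = 0.99693
(2) 0.1016 × 1951 × 0.005925 = 1.17446
Highest is cycle (2) at 1.1745 (>1, arbitrage).

1.1745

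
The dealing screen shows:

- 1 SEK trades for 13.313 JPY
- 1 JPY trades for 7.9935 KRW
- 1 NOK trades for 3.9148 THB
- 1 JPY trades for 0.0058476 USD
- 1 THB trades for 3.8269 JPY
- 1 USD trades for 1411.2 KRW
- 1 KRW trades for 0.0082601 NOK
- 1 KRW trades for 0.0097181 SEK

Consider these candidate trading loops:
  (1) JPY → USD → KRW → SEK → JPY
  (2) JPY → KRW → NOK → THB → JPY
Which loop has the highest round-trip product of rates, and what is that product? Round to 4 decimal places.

1.0676

(1) 0.0058476 × 1411.2 × 0.0097181 × 13.313 = 1.06764
(2) 7.9935 × 0.0082601 × 3.9148 × 3.8269 = 0.98919
Highest is cycle (1) at 1.0676 (>1, arbitrage).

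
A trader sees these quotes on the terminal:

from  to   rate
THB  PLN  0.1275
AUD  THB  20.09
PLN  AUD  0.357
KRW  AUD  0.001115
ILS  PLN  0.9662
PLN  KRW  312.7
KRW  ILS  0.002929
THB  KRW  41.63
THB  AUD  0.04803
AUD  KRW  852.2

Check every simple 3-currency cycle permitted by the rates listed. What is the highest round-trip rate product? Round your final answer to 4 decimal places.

0.9325

KRW→AUD→THB→KRW: 0.001115 × 20.09 × 41.63 = 0.93253
AUD→THB→PLN→AUD: 20.09 × 0.1275 × 0.357 = 0.91445
KRW→ILS→PLN→KRW: 0.002929 × 0.9662 × 312.7 = 0.88494
Maximum is KRW→AUD→THB→KRW at 0.9325; no arbitrage — every cycle loses value.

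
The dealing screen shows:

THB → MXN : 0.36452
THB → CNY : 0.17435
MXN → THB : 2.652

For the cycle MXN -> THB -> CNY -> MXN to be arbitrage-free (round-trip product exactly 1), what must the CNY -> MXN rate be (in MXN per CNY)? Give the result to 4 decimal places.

2.1627

Known legs of the cycle: 2.652 × 0.17435 = 0.4623762
For no arbitrage the full-cycle product must be 1, so the missing rate is 1 / 0.4623762 ≈ 2.162741.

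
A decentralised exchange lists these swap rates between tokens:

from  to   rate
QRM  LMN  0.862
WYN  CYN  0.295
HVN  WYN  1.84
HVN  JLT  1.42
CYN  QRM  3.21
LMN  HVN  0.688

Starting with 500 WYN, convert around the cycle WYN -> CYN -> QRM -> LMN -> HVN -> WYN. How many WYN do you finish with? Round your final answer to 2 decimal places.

500 WYN × 0.295 = 147.5 CYN
147.5 CYN × 3.21 = 473.475 QRM
473.475 QRM × 0.862 = 408.13545 LMN
408.13545 LMN × 0.688 = 280.7971896 HVN
280.7971896 HVN × 1.84 = 516.666828864 WYN

516.67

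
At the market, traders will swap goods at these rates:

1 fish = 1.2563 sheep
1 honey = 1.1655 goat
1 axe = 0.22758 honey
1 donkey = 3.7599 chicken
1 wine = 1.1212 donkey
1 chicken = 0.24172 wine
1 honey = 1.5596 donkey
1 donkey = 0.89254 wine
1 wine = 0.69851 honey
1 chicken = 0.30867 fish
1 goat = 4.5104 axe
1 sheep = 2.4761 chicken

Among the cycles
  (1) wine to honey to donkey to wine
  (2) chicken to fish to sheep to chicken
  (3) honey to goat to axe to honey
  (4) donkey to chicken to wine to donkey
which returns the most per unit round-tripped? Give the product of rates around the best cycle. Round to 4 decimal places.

1.1964

(1) 0.69851 × 1.5596 × 0.89254 = 0.97233
(2) 0.30867 × 1.2563 × 2.4761 = 0.96019
(3) 1.1655 × 4.5104 × 0.22758 = 1.19636
(4) 3.7599 × 0.24172 × 1.1212 = 1.01899
Highest is cycle (3) at 1.1964 (>1, arbitrage).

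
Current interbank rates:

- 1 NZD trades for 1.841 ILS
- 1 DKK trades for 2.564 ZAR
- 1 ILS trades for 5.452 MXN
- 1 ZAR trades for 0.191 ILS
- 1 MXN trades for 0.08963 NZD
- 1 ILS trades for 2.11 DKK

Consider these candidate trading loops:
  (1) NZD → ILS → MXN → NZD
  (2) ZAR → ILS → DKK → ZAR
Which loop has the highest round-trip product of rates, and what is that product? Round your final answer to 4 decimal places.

1.0333

(1) 1.841 × 5.452 × 0.08963 = 0.89963
(2) 0.191 × 2.11 × 2.564 = 1.03332
Highest is cycle (2) at 1.0333 (>1, arbitrage).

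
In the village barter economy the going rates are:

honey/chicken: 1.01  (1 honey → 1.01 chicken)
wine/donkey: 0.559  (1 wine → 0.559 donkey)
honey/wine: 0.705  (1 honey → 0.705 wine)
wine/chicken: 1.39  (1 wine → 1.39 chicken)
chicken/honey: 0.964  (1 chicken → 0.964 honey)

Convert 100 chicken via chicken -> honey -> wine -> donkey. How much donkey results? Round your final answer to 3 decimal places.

37.991

100 chicken × 0.964 = 96.4 honey
96.4 honey × 0.705 = 67.962 wine
67.962 wine × 0.559 = 37.990758 donkey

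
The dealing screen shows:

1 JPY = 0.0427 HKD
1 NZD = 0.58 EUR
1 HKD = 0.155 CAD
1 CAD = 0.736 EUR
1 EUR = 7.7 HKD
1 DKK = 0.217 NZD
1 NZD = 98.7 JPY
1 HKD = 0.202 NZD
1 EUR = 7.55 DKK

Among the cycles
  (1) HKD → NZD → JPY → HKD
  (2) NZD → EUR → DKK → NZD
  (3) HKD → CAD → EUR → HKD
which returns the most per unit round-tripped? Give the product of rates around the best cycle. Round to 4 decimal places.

(1) 0.202 × 98.7 × 0.0427 = 0.85133
(2) 0.58 × 7.55 × 0.217 = 0.95024
(3) 0.155 × 0.736 × 7.7 = 0.87842
Highest is cycle (2) at 0.9502 (≤1, no arbitrage).

0.9502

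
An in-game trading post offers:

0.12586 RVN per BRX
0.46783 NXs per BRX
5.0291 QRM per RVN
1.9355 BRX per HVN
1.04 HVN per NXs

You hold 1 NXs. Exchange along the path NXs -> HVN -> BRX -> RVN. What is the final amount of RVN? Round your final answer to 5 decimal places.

0.25335

1 NXs × 1.04 = 1.04 HVN
1.04 HVN × 1.9355 = 2.01292 BRX
2.01292 BRX × 0.12586 = 0.2533461112 RVN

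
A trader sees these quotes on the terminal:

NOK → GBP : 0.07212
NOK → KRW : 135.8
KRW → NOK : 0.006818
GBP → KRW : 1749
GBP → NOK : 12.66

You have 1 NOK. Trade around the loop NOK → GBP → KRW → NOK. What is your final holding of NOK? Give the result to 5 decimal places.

0.86001

1 NOK × 0.07212 = 0.07212 GBP
0.07212 GBP × 1749 = 126.13788 KRW
126.13788 KRW × 0.006818 = 0.86000806584 NOK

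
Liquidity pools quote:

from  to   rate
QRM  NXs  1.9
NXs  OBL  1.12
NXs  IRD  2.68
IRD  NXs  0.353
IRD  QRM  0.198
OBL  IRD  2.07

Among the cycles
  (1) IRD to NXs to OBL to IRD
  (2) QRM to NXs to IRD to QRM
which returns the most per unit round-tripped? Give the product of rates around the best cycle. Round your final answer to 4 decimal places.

(1) 0.353 × 1.12 × 2.07 = 0.81840
(2) 1.9 × 2.68 × 0.198 = 1.00822
Highest is cycle (2) at 1.0082 (>1, arbitrage).

1.0082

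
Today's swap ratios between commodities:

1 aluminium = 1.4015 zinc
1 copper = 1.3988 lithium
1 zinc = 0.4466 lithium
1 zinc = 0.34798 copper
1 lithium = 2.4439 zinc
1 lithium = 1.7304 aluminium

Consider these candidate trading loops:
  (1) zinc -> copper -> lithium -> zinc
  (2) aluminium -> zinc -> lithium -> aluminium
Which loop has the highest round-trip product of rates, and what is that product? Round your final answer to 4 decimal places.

(1) 0.34798 × 1.3988 × 2.4439 = 1.18958
(2) 1.4015 × 0.4466 × 1.7304 = 1.08307
Highest is cycle (1) at 1.1896 (>1, arbitrage).

1.1896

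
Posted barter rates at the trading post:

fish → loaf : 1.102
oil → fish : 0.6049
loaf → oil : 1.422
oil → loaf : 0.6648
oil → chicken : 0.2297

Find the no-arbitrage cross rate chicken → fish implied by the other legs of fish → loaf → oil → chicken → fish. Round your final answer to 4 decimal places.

Known legs of the cycle: 1.102 × 1.422 × 0.2297 = 0.3599500068
For no arbitrage the full-cycle product must be 1, so the missing rate is 1 / 0.3599500068 ≈ 2.778164.

2.7782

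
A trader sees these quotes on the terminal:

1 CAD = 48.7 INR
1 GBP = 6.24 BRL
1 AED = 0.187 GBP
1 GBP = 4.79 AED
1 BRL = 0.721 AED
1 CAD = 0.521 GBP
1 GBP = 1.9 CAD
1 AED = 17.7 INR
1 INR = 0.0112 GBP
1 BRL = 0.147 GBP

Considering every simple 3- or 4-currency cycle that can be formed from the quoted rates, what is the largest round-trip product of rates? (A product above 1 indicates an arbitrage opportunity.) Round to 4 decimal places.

1.0363

GBP→CAD→INR→GBP: 1.9 × 48.7 × 0.0112 = 1.03634
AED→INR→GBP→AED: 17.7 × 0.0112 × 4.79 = 0.94957
AED→INR→GBP→BRL→AED: 17.7 × 0.0112 × 6.24 × 0.721 = 0.89189
AED→GBP→BRL→AED: 0.187 × 6.24 × 0.721 = 0.84132
Maximum is GBP→CAD→INR→GBP at 1.0363; arbitrage exists.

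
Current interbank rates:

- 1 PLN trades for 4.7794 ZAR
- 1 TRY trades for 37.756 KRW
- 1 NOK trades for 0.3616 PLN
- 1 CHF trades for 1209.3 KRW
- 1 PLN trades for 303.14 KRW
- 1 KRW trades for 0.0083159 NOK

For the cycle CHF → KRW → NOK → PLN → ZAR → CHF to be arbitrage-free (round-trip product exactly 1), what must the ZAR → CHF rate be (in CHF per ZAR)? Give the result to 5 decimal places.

Known legs of the cycle: 1209.3 × 0.0083159 × 0.3616 × 4.7794 = 17.3798135141446848
For no arbitrage the full-cycle product must be 1, so the missing rate is 1 / 17.3798135141446848 ≈ 0.0575380.

0.05754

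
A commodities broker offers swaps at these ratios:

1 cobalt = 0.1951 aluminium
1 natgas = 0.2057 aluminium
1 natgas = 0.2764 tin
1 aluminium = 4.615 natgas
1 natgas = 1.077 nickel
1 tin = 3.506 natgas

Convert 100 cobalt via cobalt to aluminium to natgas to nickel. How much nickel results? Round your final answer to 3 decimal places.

100 cobalt × 0.1951 = 19.51 aluminium
19.51 aluminium × 4.615 = 90.03865 natgas
90.03865 natgas × 1.077 = 96.97162605 nickel

96.972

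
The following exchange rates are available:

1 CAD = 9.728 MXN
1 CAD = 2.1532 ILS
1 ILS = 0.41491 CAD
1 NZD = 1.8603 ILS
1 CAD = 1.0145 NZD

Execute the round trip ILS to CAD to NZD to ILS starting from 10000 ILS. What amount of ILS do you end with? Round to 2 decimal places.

7830.49

10000 ILS × 0.41491 = 4149.1 CAD
4149.1 CAD × 1.0145 = 4209.26195 NZD
4209.26195 NZD × 1.8603 = 7830.490005585 ILS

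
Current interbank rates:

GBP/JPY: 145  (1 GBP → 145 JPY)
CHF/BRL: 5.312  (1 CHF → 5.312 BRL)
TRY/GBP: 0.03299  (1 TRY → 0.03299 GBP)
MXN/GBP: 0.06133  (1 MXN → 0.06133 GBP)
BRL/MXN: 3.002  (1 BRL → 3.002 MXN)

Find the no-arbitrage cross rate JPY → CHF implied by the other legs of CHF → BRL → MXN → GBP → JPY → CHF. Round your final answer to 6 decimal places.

0.007052

Known legs of the cycle: 5.312 × 3.002 × 0.06133 × 145 = 141.8109352384
For no arbitrage the full-cycle product must be 1, so the missing rate is 1 / 141.8109352384 ≈ 0.00705164.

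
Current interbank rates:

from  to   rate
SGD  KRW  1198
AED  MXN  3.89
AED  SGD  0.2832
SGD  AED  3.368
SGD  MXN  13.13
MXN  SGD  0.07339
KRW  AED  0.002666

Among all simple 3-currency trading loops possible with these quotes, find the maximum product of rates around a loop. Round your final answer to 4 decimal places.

MXN→SGD→AED→MXN: 0.07339 × 3.368 × 3.89 = 0.96152
AED→SGD→KRW→AED: 0.2832 × 1198 × 0.002666 = 0.90450
Maximum is MXN→SGD→AED→MXN at 0.9615; no arbitrage — every cycle loses value.

0.9615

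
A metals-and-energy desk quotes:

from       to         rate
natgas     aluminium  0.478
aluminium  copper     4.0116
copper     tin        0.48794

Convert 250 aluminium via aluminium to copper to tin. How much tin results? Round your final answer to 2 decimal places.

250 aluminium × 4.0116 = 1002.9 copper
1002.9 copper × 0.48794 = 489.355026 tin

489.36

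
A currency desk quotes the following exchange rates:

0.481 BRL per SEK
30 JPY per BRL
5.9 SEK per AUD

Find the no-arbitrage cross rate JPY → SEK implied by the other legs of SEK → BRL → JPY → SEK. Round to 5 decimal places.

Known legs of the cycle: 0.481 × 30 = 14.43
For no arbitrage the full-cycle product must be 1, so the missing rate is 1 / 14.43 ≈ 0.0693001.

0.06930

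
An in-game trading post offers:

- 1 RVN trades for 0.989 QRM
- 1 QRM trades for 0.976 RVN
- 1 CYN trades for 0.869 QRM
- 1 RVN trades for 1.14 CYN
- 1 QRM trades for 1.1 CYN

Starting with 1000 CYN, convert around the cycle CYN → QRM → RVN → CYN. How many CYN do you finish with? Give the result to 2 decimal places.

1000 CYN × 0.869 = 869 QRM
869 QRM × 0.976 = 848.144 RVN
848.144 RVN × 1.14 = 966.88416 CYN

966.88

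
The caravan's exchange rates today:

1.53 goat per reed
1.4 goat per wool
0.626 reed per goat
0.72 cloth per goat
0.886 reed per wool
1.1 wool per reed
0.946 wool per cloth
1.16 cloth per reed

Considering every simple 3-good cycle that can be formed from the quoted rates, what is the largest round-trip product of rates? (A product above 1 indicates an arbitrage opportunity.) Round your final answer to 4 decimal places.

0.9723

reed→cloth→wool→reed: 1.16 × 0.946 × 0.886 = 0.97226
reed→wool→goat→reed: 1.1 × 1.4 × 0.626 = 0.96404
wool→goat→cloth→wool: 1.4 × 0.72 × 0.946 = 0.95357
Maximum is reed→cloth→wool→reed at 0.9723; no arbitrage — every cycle loses value.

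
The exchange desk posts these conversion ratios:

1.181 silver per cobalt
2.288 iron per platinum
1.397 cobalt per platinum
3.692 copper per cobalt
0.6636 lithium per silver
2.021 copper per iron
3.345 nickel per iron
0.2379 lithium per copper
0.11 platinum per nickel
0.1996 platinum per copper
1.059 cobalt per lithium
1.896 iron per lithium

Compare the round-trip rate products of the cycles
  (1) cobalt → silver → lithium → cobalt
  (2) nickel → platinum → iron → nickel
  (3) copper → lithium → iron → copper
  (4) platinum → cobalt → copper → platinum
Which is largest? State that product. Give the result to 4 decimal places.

1.0295

(1) 1.181 × 0.6636 × 1.059 = 0.82995
(2) 0.11 × 2.288 × 3.345 = 0.84187
(3) 0.2379 × 1.896 × 2.021 = 0.91159
(4) 1.397 × 3.692 × 0.1996 = 1.02948
Highest is cycle (4) at 1.0295 (>1, arbitrage).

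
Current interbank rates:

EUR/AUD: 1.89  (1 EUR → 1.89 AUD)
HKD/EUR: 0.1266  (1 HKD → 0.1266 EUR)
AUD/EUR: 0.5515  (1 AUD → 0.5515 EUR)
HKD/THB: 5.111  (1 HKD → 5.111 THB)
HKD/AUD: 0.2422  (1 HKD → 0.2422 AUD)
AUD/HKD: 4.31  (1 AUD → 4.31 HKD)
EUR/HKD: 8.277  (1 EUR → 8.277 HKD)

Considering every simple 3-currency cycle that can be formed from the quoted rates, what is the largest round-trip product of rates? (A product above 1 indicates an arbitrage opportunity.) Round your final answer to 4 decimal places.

HKD→AUD→EUR→HKD: 0.2422 × 0.5515 × 8.277 = 1.10559
HKD→EUR→AUD→HKD: 0.1266 × 1.89 × 4.31 = 1.03127
Maximum is HKD→AUD→EUR→HKD at 1.1056; arbitrage exists.

1.1056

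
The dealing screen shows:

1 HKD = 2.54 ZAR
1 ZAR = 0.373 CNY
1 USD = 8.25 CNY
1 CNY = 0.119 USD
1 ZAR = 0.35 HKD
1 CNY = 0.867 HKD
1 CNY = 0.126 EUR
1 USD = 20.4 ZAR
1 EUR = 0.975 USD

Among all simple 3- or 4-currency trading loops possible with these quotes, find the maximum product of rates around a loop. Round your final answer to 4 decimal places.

EUR→USD→CNY→EUR: 0.975 × 8.25 × 0.126 = 1.01351
EUR→USD→ZAR→CNY→EUR: 0.975 × 20.4 × 0.373 × 0.126 = 0.93479
ZAR→CNY→USD→ZAR: 0.373 × 0.119 × 20.4 = 0.90549
HKD→ZAR→CNY→HKD: 2.54 × 0.373 × 0.867 = 0.82141
Maximum is EUR→USD→CNY→EUR at 1.0135; arbitrage exists.

1.0135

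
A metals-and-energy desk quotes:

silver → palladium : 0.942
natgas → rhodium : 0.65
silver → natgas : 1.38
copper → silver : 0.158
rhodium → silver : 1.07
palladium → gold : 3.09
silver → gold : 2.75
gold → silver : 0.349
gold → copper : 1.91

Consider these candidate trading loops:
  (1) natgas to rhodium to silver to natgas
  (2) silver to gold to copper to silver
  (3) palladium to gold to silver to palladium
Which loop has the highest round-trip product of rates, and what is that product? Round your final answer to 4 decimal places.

1.0159

(1) 0.65 × 1.07 × 1.38 = 0.95979
(2) 2.75 × 1.91 × 0.158 = 0.82990
(3) 3.09 × 0.349 × 0.942 = 1.01586
Highest is cycle (3) at 1.0159 (>1, arbitrage).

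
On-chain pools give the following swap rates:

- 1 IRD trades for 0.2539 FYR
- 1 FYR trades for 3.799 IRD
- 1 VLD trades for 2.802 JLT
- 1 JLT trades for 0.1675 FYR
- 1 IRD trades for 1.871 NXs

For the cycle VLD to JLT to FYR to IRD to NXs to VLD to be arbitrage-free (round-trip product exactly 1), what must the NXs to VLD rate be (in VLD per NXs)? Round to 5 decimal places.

Known legs of the cycle: 2.802 × 0.1675 × 3.799 × 1.871 = 3.335999857215
For no arbitrage the full-cycle product must be 1, so the missing rate is 1 / 3.335999857215 ≈ 0.2997602.

0.29976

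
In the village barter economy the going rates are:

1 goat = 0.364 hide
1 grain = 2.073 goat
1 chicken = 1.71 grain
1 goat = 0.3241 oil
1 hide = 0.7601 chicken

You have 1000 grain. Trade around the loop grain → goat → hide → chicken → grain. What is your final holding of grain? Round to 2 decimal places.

980.77

1000 grain × 2.073 = 2073 goat
2073 goat × 0.364 = 754.572 hide
754.572 hide × 0.7601 = 573.5501772 chicken
573.5501772 chicken × 1.71 = 980.770803012 grain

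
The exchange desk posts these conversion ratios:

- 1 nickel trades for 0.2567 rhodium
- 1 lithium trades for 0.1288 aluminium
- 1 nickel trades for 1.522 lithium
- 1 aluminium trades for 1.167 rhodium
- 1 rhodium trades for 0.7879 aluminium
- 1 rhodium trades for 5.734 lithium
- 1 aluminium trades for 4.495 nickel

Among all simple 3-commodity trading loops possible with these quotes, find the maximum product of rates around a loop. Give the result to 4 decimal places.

aluminium→nickel→rhodium→aluminium: 4.495 × 0.2567 × 0.7879 = 0.90913
lithium→aluminium→nickel→lithium: 0.1288 × 4.495 × 1.522 = 0.88117
lithium→aluminium→rhodium→lithium: 0.1288 × 1.167 × 5.734 = 0.86188
Maximum is aluminium→nickel→rhodium→aluminium at 0.9091; no arbitrage — every cycle loses value.

0.9091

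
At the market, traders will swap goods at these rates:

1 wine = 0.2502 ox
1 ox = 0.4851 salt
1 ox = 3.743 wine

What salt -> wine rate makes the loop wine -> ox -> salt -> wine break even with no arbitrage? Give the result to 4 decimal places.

Known legs of the cycle: 0.2502 × 0.4851 = 0.12137202
For no arbitrage the full-cycle product must be 1, so the missing rate is 1 / 0.12137202 ≈ 8.239131.

8.2391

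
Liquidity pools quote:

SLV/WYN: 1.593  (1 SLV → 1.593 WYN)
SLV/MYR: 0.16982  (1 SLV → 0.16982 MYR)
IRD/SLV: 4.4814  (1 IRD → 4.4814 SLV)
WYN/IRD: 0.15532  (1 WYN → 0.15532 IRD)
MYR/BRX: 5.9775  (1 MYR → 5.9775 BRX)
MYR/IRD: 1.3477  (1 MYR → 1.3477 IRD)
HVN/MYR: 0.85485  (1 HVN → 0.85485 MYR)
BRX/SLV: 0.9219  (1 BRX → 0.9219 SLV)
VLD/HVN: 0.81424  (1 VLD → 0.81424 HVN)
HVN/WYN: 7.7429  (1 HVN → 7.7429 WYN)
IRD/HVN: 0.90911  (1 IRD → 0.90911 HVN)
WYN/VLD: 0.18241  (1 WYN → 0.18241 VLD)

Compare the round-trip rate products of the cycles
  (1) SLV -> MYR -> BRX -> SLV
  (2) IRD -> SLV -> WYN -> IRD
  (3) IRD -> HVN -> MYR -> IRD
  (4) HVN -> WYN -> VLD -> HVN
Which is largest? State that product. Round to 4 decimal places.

1.1500

(1) 0.16982 × 5.9775 × 0.9219 = 0.93582
(2) 4.4814 × 1.593 × 0.15532 = 1.10881
(3) 0.90911 × 0.85485 × 1.3477 = 1.04737
(4) 7.7429 × 0.18241 × 0.81424 = 1.15002
Highest is cycle (4) at 1.1500 (>1, arbitrage).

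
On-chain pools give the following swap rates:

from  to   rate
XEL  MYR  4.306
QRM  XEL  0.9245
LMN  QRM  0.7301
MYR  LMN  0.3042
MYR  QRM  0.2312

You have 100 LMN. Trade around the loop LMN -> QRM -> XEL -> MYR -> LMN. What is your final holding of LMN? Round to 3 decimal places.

88.414

100 LMN × 0.7301 = 73.01 QRM
73.01 QRM × 0.9245 = 67.497745 XEL
67.497745 XEL × 4.306 = 290.64528997 MYR
290.64528997 MYR × 0.3042 = 88.414297208874 LMN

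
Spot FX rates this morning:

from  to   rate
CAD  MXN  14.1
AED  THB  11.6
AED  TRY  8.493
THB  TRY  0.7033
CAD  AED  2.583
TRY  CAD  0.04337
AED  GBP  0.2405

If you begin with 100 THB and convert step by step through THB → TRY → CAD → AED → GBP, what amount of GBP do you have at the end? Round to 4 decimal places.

1.8948

100 THB × 0.7033 = 70.33 TRY
70.33 TRY × 0.04337 = 3.0502121 CAD
3.0502121 CAD × 2.583 = 7.8786978543 AED
7.8786978543 AED × 0.2405 = 1.89482683395915 GBP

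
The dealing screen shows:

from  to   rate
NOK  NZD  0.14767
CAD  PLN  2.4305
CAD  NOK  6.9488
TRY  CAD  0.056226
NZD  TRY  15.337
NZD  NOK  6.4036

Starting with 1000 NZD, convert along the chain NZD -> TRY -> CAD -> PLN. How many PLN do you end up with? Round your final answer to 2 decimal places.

1000 NZD × 15.337 = 15337 TRY
15337 TRY × 0.056226 = 862.338162 CAD
862.338162 CAD × 2.4305 = 2095.912902741 PLN

2095.91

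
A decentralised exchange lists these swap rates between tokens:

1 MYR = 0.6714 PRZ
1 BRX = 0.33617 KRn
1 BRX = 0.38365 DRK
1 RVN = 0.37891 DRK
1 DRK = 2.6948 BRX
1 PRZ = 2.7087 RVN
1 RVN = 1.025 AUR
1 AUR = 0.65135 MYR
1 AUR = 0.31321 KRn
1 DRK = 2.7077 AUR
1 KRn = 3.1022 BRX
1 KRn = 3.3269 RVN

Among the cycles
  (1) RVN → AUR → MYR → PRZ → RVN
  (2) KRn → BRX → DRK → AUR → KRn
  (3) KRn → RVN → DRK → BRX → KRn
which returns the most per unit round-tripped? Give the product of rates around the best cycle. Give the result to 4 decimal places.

(1) 1.025 × 0.65135 × 0.6714 × 2.7087 = 1.21417
(2) 3.1022 × 0.38365 × 2.7077 × 0.31321 = 1.00935
(3) 3.3269 × 0.37891 × 2.6948 × 0.33617 = 1.14199
Highest is cycle (1) at 1.2142 (>1, arbitrage).

1.2142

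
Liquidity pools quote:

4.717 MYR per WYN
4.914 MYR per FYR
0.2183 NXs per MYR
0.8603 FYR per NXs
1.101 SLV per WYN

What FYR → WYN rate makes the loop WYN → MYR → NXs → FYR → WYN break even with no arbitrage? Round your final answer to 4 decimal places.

Known legs of the cycle: 4.717 × 0.2183 × 0.8603 = 0.88586906233
For no arbitrage the full-cycle product must be 1, so the missing rate is 1 / 0.88586906233 ≈ 1.128835.

1.1288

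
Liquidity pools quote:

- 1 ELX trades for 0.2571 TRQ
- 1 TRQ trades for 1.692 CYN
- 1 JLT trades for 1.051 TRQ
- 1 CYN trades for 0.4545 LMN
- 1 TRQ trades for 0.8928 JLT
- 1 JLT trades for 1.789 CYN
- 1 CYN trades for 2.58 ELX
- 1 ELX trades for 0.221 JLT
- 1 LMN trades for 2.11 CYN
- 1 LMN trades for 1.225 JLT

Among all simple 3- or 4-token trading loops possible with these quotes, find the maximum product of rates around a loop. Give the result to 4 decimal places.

TRQ→CYN→ELX→TRQ: 1.692 × 2.58 × 0.2571 = 1.12233
JLT→CYN→ELX→TRQ→JLT: 1.789 × 2.58 × 0.2571 × 0.8928 = 1.05946
JLT→CYN→ELX→JLT: 1.789 × 2.58 × 0.221 = 1.02005
JLT→TRQ→CYN→ELX→JLT: 1.051 × 1.692 × 2.58 × 0.221 = 1.01395
LMN→JLT→CYN→LMN: 1.225 × 1.789 × 0.4545 = 0.99605
LMN→JLT→TRQ→CYN→LMN: 1.225 × 1.051 × 1.692 × 0.4545 = 0.99009
Maximum is TRQ→CYN→ELX→TRQ at 1.1223; arbitrage exists.

1.1223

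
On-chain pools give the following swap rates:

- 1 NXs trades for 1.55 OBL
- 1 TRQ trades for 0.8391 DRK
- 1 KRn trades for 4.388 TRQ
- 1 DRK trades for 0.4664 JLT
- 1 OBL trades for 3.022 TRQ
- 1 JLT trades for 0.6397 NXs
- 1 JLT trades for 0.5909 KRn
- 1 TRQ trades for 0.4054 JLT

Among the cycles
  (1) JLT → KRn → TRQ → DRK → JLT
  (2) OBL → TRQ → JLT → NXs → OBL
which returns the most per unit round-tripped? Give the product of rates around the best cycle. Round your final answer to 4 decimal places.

(1) 0.5909 × 4.388 × 0.8391 × 0.4664 = 1.01474
(2) 3.022 × 0.4054 × 0.6397 × 1.55 = 1.21475
Highest is cycle (2) at 1.2147 (>1, arbitrage).

1.2147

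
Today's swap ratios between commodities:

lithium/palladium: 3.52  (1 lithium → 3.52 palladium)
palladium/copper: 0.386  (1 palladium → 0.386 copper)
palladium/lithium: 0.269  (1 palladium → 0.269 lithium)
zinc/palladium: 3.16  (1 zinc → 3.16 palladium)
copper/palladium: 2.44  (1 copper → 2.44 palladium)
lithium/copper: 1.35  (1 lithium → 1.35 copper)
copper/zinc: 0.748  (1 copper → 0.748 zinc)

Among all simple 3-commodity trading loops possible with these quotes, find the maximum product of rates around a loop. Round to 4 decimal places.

palladium→copper→zinc→palladium: 0.386 × 0.748 × 3.16 = 0.91238
palladium→lithium→copper→palladium: 0.269 × 1.35 × 2.44 = 0.88609
Maximum is palladium→copper→zinc→palladium at 0.9124; no arbitrage — every cycle loses value.

0.9124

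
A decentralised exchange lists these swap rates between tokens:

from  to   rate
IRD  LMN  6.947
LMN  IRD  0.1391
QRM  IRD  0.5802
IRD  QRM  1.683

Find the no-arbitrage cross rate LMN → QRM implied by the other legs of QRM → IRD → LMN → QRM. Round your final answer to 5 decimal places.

Known legs of the cycle: 0.5802 × 6.947 = 4.0306494
For no arbitrage the full-cycle product must be 1, so the missing rate is 1 / 4.0306494 ≈ 0.2480990.

0.24810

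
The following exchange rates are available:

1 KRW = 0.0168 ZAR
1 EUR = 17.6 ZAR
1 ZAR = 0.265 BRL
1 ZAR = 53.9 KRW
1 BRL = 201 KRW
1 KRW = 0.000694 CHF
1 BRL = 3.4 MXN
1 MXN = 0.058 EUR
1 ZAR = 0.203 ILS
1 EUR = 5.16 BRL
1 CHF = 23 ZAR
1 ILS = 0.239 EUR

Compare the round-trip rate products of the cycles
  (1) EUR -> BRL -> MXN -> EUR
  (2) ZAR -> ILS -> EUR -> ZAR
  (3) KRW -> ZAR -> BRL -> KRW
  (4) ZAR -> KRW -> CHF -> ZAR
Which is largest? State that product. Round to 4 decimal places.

1.0176

(1) 5.16 × 3.4 × 0.058 = 1.01755
(2) 0.203 × 0.239 × 17.6 = 0.85390
(3) 0.0168 × 0.265 × 201 = 0.89485
(4) 53.9 × 0.000694 × 23 = 0.86035
Highest is cycle (1) at 1.0176 (>1, arbitrage).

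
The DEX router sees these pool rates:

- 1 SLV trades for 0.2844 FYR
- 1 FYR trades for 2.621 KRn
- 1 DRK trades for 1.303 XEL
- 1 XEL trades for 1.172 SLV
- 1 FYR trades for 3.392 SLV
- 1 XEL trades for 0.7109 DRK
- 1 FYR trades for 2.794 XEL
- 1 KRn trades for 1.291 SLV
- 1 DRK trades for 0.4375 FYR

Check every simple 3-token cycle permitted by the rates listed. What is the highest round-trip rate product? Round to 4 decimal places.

0.9623

SLV→FYR→KRn→SLV: 0.2844 × 2.621 × 1.291 = 0.96233
XEL→SLV→FYR→XEL: 1.172 × 0.2844 × 2.794 = 0.93129
XEL→DRK→FYR→XEL: 0.7109 × 0.4375 × 2.794 = 0.86899
Maximum is SLV→FYR→KRn→SLV at 0.9623; no arbitrage — every cycle loses value.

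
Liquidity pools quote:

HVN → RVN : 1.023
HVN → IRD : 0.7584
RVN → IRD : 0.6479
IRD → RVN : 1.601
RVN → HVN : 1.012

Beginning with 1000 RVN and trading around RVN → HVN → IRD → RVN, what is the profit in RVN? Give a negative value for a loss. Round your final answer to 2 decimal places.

228.77

1000 RVN × 1.012 = 1012 HVN
1012 HVN × 0.7584 = 767.5008 IRD
767.5008 IRD × 1.601 = 1228.7687808 RVN
Net change: 1228.7687808 − 1000 = 228.7687808 RVN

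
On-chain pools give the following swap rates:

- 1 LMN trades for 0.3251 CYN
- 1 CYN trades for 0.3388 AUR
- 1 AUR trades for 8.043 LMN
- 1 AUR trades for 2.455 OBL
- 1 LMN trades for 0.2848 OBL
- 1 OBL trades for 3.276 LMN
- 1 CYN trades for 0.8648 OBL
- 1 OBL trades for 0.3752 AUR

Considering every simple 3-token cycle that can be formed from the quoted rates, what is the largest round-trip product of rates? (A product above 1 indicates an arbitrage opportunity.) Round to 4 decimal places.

CYN→OBL→LMN→CYN: 0.8648 × 3.276 × 0.3251 = 0.92104
AUR→LMN→CYN→AUR: 8.043 × 0.3251 × 0.3388 = 0.88589
AUR→LMN→OBL→AUR: 8.043 × 0.2848 × 0.3752 = 0.85945
Maximum is CYN→OBL→LMN→CYN at 0.9210; no arbitrage — every cycle loses value.

0.9210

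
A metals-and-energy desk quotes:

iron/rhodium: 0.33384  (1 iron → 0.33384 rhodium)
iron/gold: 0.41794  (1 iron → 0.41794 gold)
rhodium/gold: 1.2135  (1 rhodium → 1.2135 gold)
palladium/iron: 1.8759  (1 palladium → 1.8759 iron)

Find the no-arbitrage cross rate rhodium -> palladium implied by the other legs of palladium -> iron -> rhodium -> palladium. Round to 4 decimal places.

1.5968

Known legs of the cycle: 1.8759 × 0.33384 = 0.626250456
For no arbitrage the full-cycle product must be 1, so the missing rate is 1 / 0.626250456 ≈ 1.596805.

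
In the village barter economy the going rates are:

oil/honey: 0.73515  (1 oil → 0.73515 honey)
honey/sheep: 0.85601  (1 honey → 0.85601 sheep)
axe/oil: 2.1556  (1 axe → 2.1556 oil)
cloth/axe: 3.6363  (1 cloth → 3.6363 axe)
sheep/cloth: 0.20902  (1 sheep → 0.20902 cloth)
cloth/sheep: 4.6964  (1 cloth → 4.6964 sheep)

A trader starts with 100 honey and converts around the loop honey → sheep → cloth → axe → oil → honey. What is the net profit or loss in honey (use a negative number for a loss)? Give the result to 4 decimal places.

100 honey × 0.85601 = 85.601 sheep
85.601 sheep × 0.20902 = 17.89232102 cloth
17.89232102 cloth × 3.6363 = 65.061846925026 axe
65.061846925026 axe × 2.1556 = 140.2473172315860456 oil
140.2473172315860456 oil × 0.73515 = 103.10281526280048142284 honey
Net change: 103.10281526280048142284 − 100 = 3.10281526280048142284 honey

3.1028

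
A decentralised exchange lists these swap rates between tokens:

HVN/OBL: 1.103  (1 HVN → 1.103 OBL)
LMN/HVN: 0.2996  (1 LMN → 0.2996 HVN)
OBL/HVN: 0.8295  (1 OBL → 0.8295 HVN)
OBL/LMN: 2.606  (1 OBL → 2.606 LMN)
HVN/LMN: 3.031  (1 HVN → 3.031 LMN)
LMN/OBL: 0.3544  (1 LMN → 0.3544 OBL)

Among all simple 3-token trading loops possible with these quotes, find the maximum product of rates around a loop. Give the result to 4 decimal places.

0.8910

HVN→LMN→OBL→HVN: 3.031 × 0.3544 × 0.8295 = 0.89104
HVN→OBL→LMN→HVN: 1.103 × 2.606 × 0.2996 = 0.86118
Maximum is HVN→LMN→OBL→HVN at 0.8910; no arbitrage — every cycle loses value.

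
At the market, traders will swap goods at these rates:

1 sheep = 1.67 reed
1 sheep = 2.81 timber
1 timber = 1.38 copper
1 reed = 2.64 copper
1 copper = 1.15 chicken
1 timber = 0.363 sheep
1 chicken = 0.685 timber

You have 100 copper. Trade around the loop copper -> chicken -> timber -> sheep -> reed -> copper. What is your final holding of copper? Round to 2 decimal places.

100 copper × 1.15 = 115 chicken
115 chicken × 0.685 = 78.775 timber
78.775 timber × 0.363 = 28.595325 sheep
28.595325 sheep × 1.67 = 47.75419275 reed
47.75419275 reed × 2.64 = 126.07106886 copper

126.07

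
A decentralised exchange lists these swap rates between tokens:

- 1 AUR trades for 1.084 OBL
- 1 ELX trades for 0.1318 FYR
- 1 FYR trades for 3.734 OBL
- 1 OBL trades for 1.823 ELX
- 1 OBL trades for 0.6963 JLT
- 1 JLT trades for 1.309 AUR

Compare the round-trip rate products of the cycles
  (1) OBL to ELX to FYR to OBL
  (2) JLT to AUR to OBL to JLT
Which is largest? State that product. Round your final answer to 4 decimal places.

(1) 1.823 × 0.1318 × 3.734 = 0.89717
(2) 1.309 × 1.084 × 0.6963 = 0.98802
Highest is cycle (2) at 0.9880 (≤1, no arbitrage).

0.9880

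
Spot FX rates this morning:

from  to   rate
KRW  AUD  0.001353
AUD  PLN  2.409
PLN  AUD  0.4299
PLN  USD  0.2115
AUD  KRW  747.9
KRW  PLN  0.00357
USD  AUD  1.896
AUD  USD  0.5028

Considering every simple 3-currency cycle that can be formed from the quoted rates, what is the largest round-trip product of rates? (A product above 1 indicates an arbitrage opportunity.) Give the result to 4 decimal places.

AUD→KRW→PLN→AUD: 747.9 × 0.00357 × 0.4299 = 1.14783
AUD→PLN→USD→AUD: 2.409 × 0.2115 × 1.896 = 0.96602
Maximum is AUD→KRW→PLN→AUD at 1.1478; arbitrage exists.

1.1478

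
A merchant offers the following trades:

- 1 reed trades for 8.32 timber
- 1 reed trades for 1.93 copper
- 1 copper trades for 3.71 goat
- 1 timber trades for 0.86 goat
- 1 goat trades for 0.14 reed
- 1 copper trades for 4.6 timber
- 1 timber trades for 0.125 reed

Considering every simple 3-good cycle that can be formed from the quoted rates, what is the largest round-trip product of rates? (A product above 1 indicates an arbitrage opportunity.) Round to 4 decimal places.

1.1098

reed→copper→timber→reed: 1.93 × 4.6 × 0.125 = 1.10975
reed→copper→goat→reed: 1.93 × 3.71 × 0.14 = 1.00244
reed→timber→goat→reed: 8.32 × 0.86 × 0.14 = 1.00173
Maximum is reed→copper→timber→reed at 1.1098; arbitrage exists.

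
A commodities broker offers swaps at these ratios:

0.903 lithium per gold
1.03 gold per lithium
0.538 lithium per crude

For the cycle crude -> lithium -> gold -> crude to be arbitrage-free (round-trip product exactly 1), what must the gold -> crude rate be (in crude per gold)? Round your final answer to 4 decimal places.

Known legs of the cycle: 0.538 × 1.03 = 0.55414
For no arbitrage the full-cycle product must be 1, so the missing rate is 1 / 0.55414 ≈ 1.804598.

1.8046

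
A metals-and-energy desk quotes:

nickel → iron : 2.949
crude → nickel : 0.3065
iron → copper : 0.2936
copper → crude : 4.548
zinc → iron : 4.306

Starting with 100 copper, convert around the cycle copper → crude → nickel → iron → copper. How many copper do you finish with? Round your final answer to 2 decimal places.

100 copper × 4.548 = 454.8 crude
454.8 crude × 0.3065 = 139.3962 nickel
139.3962 nickel × 2.949 = 411.0793938 iron
411.0793938 iron × 0.2936 = 120.69291001968 copper

120.69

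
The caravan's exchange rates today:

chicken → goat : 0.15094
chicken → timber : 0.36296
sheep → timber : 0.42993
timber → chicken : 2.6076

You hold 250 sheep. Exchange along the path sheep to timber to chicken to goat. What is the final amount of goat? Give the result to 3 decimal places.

42.304

250 sheep × 0.42993 = 107.4825 timber
107.4825 timber × 2.6076 = 280.271367 chicken
280.271367 chicken × 0.15094 = 42.30416013498 goat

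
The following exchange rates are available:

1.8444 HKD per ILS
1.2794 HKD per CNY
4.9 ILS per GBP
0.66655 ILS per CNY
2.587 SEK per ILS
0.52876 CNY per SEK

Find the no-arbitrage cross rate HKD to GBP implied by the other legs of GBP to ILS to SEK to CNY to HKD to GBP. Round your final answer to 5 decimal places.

0.11661

Known legs of the cycle: 4.9 × 2.587 × 0.52876 × 1.2794 = 8.5754604644072
For no arbitrage the full-cycle product must be 1, so the missing rate is 1 / 8.5754604644072 ≈ 0.1166118.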